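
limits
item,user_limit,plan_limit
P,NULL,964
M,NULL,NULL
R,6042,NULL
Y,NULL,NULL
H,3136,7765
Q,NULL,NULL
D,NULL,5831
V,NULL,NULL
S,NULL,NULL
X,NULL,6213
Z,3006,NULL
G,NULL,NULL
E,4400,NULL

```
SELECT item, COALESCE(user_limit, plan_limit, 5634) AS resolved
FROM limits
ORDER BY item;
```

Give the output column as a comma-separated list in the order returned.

item=D: user_limit=NULL, plan_limit=5831 → 5831
item=E: user_limit=4400 → 4400
item=G: user_limit=NULL, plan_limit=NULL, → literal 5634 → 5634
item=H: user_limit=3136 → 3136
item=M: user_limit=NULL, plan_limit=NULL, → literal 5634 → 5634
item=P: user_limit=NULL, plan_limit=964 → 964
item=Q: user_limit=NULL, plan_limit=NULL, → literal 5634 → 5634
item=R: user_limit=6042 → 6042
item=S: user_limit=NULL, plan_limit=NULL, → literal 5634 → 5634
item=V: user_limit=NULL, plan_limit=NULL, → literal 5634 → 5634
item=X: user_limit=NULL, plan_limit=6213 → 6213
item=Y: user_limit=NULL, plan_limit=NULL, → literal 5634 → 5634
item=Z: user_limit=3006 → 3006

5831, 4400, 5634, 3136, 5634, 964, 5634, 6042, 5634, 5634, 6213, 5634, 3006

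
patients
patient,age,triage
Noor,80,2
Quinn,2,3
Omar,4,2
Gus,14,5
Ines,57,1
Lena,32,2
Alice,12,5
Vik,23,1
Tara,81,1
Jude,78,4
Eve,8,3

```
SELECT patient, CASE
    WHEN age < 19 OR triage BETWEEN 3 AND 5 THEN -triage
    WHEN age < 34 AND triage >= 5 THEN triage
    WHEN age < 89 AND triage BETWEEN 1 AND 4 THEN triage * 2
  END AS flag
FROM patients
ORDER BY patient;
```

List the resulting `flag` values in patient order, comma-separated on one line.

-5, -3, -5, 2, -4, 4, 4, -2, -3, 2, 2

patient=Alice: age < 19 OR triage BETWEEN 3 AND 5 → -5
patient=Eve: age < 19 OR triage BETWEEN 3 AND 5 → -3
patient=Gus: age < 19 OR triage BETWEEN 3 AND 5 → -5
patient=Ines: age < 89 AND triage BETWEEN 1 AND 4 → 2
patient=Jude: age < 19 OR triage BETWEEN 3 AND 5 → -4
patient=Lena: age < 89 AND triage BETWEEN 1 AND 4 → 4
patient=Noor: age < 89 AND triage BETWEEN 1 AND 4 → 4
patient=Omar: age < 19 OR triage BETWEEN 3 AND 5 → -2
patient=Quinn: age < 19 OR triage BETWEEN 3 AND 5 → -3
patient=Tara: age < 89 AND triage BETWEEN 1 AND 4 → 2
patient=Vik: age < 89 AND triage BETWEEN 1 AND 4 → 2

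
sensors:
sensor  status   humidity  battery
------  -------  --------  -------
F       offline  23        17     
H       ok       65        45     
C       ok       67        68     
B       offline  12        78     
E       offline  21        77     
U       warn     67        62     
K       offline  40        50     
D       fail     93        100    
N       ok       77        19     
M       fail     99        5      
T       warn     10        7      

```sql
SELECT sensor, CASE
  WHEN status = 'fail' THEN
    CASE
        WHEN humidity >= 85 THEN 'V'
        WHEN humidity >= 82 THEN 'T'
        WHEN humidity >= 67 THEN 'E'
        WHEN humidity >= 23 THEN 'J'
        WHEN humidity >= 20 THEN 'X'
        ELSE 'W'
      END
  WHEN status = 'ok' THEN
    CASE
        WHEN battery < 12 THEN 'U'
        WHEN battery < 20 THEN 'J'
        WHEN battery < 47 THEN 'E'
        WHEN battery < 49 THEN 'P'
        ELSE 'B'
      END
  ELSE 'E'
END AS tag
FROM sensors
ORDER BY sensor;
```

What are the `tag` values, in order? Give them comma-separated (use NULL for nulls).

sensor=B: status='offline' → outer ELSE → E
sensor=C: status='ok' → inner[ELSE] → B
sensor=D: status='fail' → inner[humidity >= 85] → V
sensor=E: status='offline' → outer ELSE → E
sensor=F: status='offline' → outer ELSE → E
sensor=H: status='ok' → inner[battery < 47] → E
sensor=K: status='offline' → outer ELSE → E
sensor=M: status='fail' → inner[humidity >= 85] → V
sensor=N: status='ok' → inner[battery < 20] → J
sensor=T: status='warn' → outer ELSE → E
sensor=U: status='warn' → outer ELSE → E

E, B, V, E, E, E, E, V, J, E, E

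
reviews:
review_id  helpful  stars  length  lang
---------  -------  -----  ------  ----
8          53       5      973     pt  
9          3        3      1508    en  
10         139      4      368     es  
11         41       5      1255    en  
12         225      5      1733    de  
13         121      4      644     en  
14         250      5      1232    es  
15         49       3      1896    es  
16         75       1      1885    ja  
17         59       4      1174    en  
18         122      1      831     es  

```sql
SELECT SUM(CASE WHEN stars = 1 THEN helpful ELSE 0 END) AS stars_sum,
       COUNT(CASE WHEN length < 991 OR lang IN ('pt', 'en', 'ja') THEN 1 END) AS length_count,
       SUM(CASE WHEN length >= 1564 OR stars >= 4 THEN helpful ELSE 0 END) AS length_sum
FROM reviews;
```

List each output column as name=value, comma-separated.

[stars_sum: stars = 1]
review_id=8: ✗
review_id=9: ✗
review_id=10: ✗
review_id=11: ✗
review_id=12: ✗
review_id=13: ✗
review_id=14: ✗
review_id=15: ✗
review_id=16: ✓ → 75
review_id=17: ✗
review_id=18: ✓ → 122
stars_sum = 75 + 122 = 197
—
[length_count: length < 991 OR lang IN ('pt', 'en', 'ja')]
review_id=8: ✓ → 1
review_id=9: ✓ → 1
review_id=10: ✓ → 1
review_id=11: ✓ → 1
review_id=12: ✗
review_id=13: ✓ → 1
review_id=14: ✗
review_id=15: ✗
review_id=16: ✓ → 1
review_id=17: ✓ → 1
review_id=18: ✓ → 1
length_count = COUNT(1, 1, 1, 1, 1, 1, 1, 1) = 8
—
[length_sum: length >= 1564 OR stars >= 4]
review_id=8: ✓ → 53
review_id=9: ✗
review_id=10: ✓ → 139
review_id=11: ✓ → 41
review_id=12: ✓ → 225
review_id=13: ✓ → 121
review_id=14: ✓ → 250
review_id=15: ✓ → 49
review_id=16: ✓ → 75
review_id=17: ✓ → 59
review_id=18: ✗
length_sum = 53 + 139 + 41 + 225 + 121 + 250 + 49 + 75 + 59 = 1012

stars_sum=197, length_count=8, length_sum=1012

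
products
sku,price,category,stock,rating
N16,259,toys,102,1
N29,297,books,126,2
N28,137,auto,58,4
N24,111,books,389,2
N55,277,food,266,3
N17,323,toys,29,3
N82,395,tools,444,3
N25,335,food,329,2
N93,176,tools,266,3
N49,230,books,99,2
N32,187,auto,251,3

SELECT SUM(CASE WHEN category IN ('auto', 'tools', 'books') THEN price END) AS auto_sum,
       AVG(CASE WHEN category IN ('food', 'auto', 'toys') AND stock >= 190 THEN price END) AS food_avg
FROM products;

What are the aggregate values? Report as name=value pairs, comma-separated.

[auto_sum: category IN ('auto', 'tools', 'books')]
sku=N16: ✗
sku=N29: ✓ → 297
sku=N28: ✓ → 137
sku=N24: ✓ → 111
sku=N55: ✗
sku=N17: ✗
sku=N82: ✓ → 395
sku=N25: ✗
sku=N93: ✓ → 176
sku=N49: ✓ → 230
sku=N32: ✓ → 187
auto_sum = 297 + 137 + 111 + 395 + 176 + 230 + 187 = 1533
—
[food_avg: category IN ('food', 'auto', 'toys') AND stock >= 190]
sku=N16: ✗
sku=N29: ✗
sku=N28: ✗
sku=N24: ✗
sku=N55: ✓ → 277
sku=N17: ✗
sku=N82: ✗
sku=N25: ✓ → 335
sku=N93: ✗
sku=N49: ✗
sku=N32: ✓ → 187
food_avg = (277 + 335 + 187) / 3 = 266.3333333333

auto_sum=1533, food_avg=266.3333333333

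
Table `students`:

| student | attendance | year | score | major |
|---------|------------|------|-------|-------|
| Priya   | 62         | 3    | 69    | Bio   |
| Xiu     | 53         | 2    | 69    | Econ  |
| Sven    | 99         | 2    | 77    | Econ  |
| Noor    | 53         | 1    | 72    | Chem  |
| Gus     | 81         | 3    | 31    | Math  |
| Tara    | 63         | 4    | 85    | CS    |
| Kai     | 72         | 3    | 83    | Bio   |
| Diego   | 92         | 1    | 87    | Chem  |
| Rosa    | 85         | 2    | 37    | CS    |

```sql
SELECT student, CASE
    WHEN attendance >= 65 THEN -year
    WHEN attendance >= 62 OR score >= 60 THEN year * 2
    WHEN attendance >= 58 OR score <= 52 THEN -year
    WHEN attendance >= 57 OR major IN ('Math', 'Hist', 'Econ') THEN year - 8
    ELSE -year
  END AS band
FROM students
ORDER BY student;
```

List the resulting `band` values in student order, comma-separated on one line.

student=Diego: attendance >= 65 → -1
student=Gus: attendance >= 65 → -3
student=Kai: attendance >= 65 → -3
student=Noor: attendance >= 62 OR score >= 60 → 2
student=Priya: attendance >= 62 OR score >= 60 → 6
student=Rosa: attendance >= 65 → -2
student=Sven: attendance >= 65 → -2
student=Tara: attendance >= 62 OR score >= 60 → 8
student=Xiu: attendance >= 62 OR score >= 60 → 4

-1, -3, -3, 2, 6, -2, -2, 8, 4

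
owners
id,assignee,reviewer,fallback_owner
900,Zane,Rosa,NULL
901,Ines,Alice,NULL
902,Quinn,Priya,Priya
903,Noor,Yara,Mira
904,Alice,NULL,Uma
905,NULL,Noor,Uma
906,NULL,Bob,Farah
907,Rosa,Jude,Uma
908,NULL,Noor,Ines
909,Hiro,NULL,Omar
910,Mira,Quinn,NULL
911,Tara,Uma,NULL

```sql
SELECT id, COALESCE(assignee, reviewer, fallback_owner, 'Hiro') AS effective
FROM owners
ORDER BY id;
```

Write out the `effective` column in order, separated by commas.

id=900: assignee=Zane → Zane
id=901: assignee=Ines → Ines
id=902: assignee=Quinn → Quinn
id=903: assignee=Noor → Noor
id=904: assignee=Alice → Alice
id=905: assignee=NULL, reviewer=Noor → Noor
id=906: assignee=NULL, reviewer=Bob → Bob
id=907: assignee=Rosa → Rosa
id=908: assignee=NULL, reviewer=Noor → Noor
id=909: assignee=Hiro → Hiro
id=910: assignee=Mira → Mira
id=911: assignee=Tara → Tara

Zane, Ines, Quinn, Noor, Alice, Noor, Bob, Rosa, Noor, Hiro, Mira, Tara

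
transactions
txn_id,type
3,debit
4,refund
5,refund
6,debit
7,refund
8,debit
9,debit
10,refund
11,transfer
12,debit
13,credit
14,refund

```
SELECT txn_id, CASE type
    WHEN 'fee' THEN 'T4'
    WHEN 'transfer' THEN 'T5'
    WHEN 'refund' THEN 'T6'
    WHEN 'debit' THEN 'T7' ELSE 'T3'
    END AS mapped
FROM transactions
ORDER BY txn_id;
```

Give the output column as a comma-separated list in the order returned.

txn_id=3: type='debit' → T7
txn_id=4: type='refund' → T6
txn_id=5: type='refund' → T6
txn_id=6: type='debit' → T7
txn_id=7: type='refund' → T6
txn_id=8: type='debit' → T7
txn_id=9: type='debit' → T7
txn_id=10: type='refund' → T6
txn_id=11: type='transfer' → T5
txn_id=12: type='debit' → T7
txn_id=13: ELSE → T3
txn_id=14: type='refund' → T6

T7, T6, T6, T7, T6, T7, T7, T6, T5, T7, T3, T6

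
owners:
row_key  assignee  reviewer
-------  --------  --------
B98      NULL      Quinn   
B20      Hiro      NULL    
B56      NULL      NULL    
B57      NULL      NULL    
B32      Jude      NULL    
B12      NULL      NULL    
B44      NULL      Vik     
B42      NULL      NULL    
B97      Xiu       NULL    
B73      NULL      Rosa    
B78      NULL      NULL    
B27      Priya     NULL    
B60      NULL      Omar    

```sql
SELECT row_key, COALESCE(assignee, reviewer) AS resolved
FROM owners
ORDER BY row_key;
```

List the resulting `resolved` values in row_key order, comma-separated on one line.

row_key=B12: assignee=NULL, reviewer=NULL (all NULL) → NULL
row_key=B20: assignee=Hiro → Hiro
row_key=B27: assignee=Priya → Priya
row_key=B32: assignee=Jude → Jude
row_key=B42: assignee=NULL, reviewer=NULL (all NULL) → NULL
row_key=B44: assignee=NULL, reviewer=Vik → Vik
row_key=B56: assignee=NULL, reviewer=NULL (all NULL) → NULL
row_key=B57: assignee=NULL, reviewer=NULL (all NULL) → NULL
row_key=B60: assignee=NULL, reviewer=Omar → Omar
row_key=B73: assignee=NULL, reviewer=Rosa → Rosa
row_key=B78: assignee=NULL, reviewer=NULL (all NULL) → NULL
row_key=B97: assignee=Xiu → Xiu
row_key=B98: assignee=NULL, reviewer=Quinn → Quinn

NULL, Hiro, Priya, Jude, NULL, Vik, NULL, NULL, Omar, Rosa, NULL, Xiu, Quinn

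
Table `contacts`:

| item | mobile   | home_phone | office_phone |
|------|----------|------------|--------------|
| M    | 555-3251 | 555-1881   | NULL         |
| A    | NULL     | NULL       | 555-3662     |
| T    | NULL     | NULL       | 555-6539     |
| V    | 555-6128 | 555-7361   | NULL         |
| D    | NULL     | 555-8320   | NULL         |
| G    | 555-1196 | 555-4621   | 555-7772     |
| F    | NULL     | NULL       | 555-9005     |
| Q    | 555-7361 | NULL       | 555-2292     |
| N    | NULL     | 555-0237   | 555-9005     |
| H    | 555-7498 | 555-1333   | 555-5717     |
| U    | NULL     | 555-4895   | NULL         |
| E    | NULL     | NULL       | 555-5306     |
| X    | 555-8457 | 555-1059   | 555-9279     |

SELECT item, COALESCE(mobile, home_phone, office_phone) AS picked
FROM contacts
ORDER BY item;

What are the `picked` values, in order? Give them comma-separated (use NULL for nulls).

555-3662, 555-8320, 555-5306, 555-9005, 555-1196, 555-7498, 555-3251, 555-0237, 555-7361, 555-6539, 555-4895, 555-6128, 555-8457

item=A: mobile=NULL, home_phone=NULL, office_phone=555-3662 → 555-3662
item=D: mobile=NULL, home_phone=555-8320 → 555-8320
item=E: mobile=NULL, home_phone=NULL, office_phone=555-5306 → 555-5306
item=F: mobile=NULL, home_phone=NULL, office_phone=555-9005 → 555-9005
item=G: mobile=555-1196 → 555-1196
item=H: mobile=555-7498 → 555-7498
item=M: mobile=555-3251 → 555-3251
item=N: mobile=NULL, home_phone=555-0237 → 555-0237
item=Q: mobile=555-7361 → 555-7361
item=T: mobile=NULL, home_phone=NULL, office_phone=555-6539 → 555-6539
item=U: mobile=NULL, home_phone=555-4895 → 555-4895
item=V: mobile=555-6128 → 555-6128
item=X: mobile=555-8457 → 555-8457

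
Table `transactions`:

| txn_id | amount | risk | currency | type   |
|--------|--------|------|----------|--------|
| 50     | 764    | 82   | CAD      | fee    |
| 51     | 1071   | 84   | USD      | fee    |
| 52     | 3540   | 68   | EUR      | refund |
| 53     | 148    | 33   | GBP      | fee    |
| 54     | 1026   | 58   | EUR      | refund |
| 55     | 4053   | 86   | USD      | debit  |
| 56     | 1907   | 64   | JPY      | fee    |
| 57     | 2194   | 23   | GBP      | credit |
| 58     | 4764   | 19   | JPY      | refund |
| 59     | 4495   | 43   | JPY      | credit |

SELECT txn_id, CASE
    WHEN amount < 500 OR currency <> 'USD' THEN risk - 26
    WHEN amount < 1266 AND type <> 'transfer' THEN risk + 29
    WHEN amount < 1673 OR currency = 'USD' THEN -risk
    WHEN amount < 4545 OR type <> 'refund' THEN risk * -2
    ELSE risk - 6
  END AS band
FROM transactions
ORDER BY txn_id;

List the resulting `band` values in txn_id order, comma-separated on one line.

txn_id=50: amount < 500 OR currency <> 'USD' → 56
txn_id=51: amount < 1266 AND type <> 'transfer' → 113
txn_id=52: amount < 500 OR currency <> 'USD' → 42
txn_id=53: amount < 500 OR currency <> 'USD' → 7
txn_id=54: amount < 500 OR currency <> 'USD' → 32
txn_id=55: amount < 1673 OR currency = 'USD' → -86
txn_id=56: amount < 500 OR currency <> 'USD' → 38
txn_id=57: amount < 500 OR currency <> 'USD' → -3
txn_id=58: amount < 500 OR currency <> 'USD' → -7
txn_id=59: amount < 500 OR currency <> 'USD' → 17

56, 113, 42, 7, 32, -86, 38, -3, -7, 17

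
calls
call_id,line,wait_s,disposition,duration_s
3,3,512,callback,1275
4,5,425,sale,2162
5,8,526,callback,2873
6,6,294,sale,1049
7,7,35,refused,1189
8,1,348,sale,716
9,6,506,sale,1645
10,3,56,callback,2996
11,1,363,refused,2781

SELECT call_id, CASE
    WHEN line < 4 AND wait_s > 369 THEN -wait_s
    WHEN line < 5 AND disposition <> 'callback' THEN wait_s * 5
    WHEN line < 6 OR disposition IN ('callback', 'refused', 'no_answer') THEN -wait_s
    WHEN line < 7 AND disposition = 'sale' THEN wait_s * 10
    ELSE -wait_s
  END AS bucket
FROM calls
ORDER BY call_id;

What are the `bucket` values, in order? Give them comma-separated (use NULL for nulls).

-512, -425, -526, 2940, -35, 1740, 5060, -56, 1815

call_id=3: line < 4 AND wait_s > 369 → -512
call_id=4: line < 6 OR disposition IN ('callback', 'refused', 'no_answer') → -425
call_id=5: line < 6 OR disposition IN ('callback', 'refused', 'no_answer') → -526
call_id=6: line < 7 AND disposition = 'sale' → 2940
call_id=7: line < 6 OR disposition IN ('callback', 'refused', 'no_answer') → -35
call_id=8: line < 5 AND disposition <> 'callback' → 1740
call_id=9: line < 7 AND disposition = 'sale' → 5060
call_id=10: line < 6 OR disposition IN ('callback', 'refused', 'no_answer') → -56
call_id=11: line < 5 AND disposition <> 'callback' → 1815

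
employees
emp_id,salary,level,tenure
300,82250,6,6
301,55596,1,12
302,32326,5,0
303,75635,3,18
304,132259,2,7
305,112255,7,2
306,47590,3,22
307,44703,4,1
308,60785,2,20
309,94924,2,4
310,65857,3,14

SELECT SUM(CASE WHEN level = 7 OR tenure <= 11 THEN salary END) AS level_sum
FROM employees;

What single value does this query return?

498717

emp_id=300: ✓ → 82250
emp_id=301: ✗
emp_id=302: ✓ → 32326
emp_id=303: ✗
emp_id=304: ✓ → 132259
emp_id=305: ✓ → 112255
emp_id=306: ✗
emp_id=307: ✓ → 44703
emp_id=308: ✗
emp_id=309: ✓ → 94924
emp_id=310: ✗
level_sum = 82250 + 32326 + 132259 + 112255 + 44703 + 94924 = 498717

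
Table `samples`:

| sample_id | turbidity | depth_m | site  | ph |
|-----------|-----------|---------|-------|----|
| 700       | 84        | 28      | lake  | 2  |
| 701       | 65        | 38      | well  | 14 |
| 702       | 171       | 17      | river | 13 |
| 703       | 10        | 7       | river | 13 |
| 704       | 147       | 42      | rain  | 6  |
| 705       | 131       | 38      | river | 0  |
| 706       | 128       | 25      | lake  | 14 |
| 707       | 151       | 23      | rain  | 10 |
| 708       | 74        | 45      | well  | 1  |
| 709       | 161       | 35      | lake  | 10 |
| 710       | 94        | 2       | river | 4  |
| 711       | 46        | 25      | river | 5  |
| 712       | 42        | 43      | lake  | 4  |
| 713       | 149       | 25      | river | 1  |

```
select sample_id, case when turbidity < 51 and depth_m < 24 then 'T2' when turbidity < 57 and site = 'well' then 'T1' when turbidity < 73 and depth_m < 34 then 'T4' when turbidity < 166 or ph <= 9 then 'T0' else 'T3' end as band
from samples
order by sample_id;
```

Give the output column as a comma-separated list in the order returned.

sample_id=700: turbidity < 166 or ph <= 9 → T0
sample_id=701: turbidity < 166 or ph <= 9 → T0
sample_id=702: ELSE → T3
sample_id=703: turbidity < 51 and depth_m < 24 → T2
sample_id=704: turbidity < 166 or ph <= 9 → T0
sample_id=705: turbidity < 166 or ph <= 9 → T0
sample_id=706: turbidity < 166 or ph <= 9 → T0
sample_id=707: turbidity < 166 or ph <= 9 → T0
sample_id=708: turbidity < 166 or ph <= 9 → T0
sample_id=709: turbidity < 166 or ph <= 9 → T0
sample_id=710: turbidity < 166 or ph <= 9 → T0
sample_id=711: turbidity < 73 and depth_m < 34 → T4
sample_id=712: turbidity < 166 or ph <= 9 → T0
sample_id=713: turbidity < 166 or ph <= 9 → T0

T0, T0, T3, T2, T0, T0, T0, T0, T0, T0, T0, T4, T0, T0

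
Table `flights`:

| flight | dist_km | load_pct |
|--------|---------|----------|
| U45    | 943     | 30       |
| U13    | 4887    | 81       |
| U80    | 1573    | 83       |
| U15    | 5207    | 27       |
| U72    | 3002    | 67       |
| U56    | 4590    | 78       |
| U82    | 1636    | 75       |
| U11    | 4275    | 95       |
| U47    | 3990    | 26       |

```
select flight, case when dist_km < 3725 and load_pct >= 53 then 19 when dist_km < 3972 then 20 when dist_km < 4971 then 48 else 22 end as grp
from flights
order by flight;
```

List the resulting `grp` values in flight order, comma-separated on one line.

flight=U11: dist_km < 4971 → 48
flight=U13: dist_km < 4971 → 48
flight=U15: ELSE → 22
flight=U45: dist_km < 3972 → 20
flight=U47: dist_km < 4971 → 48
flight=U56: dist_km < 4971 → 48
flight=U72: dist_km < 3725 and load_pct >= 53 → 19
flight=U80: dist_km < 3725 and load_pct >= 53 → 19
flight=U82: dist_km < 3725 and load_pct >= 53 → 19

48, 48, 22, 20, 48, 48, 19, 19, 19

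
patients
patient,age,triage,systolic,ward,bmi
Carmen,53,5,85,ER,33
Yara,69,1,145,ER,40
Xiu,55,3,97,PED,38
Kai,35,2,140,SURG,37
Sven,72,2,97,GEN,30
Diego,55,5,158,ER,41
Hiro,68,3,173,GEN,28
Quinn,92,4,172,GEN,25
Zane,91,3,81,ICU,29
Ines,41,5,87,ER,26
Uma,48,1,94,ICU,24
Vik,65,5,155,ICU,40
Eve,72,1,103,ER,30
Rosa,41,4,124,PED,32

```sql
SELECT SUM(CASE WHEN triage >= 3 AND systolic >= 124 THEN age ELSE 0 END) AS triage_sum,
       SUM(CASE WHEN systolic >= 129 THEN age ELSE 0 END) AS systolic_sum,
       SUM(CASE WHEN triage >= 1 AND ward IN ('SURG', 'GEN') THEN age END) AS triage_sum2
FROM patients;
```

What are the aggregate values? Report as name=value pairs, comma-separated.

[triage_sum: triage >= 3 AND systolic >= 124]
patient=Carmen: ✗
patient=Yara: ✗
patient=Xiu: ✗
patient=Kai: ✗
patient=Sven: ✗
patient=Diego: ✓ → 55
patient=Hiro: ✓ → 68
patient=Quinn: ✓ → 92
patient=Zane: ✗
patient=Ines: ✗
patient=Uma: ✗
patient=Vik: ✓ → 65
patient=Eve: ✗
patient=Rosa: ✓ → 41
triage_sum = 55 + 68 + 92 + 65 + 41 = 321
—
[systolic_sum: systolic >= 129]
patient=Carmen: ✗
patient=Yara: ✓ → 69
patient=Xiu: ✗
patient=Kai: ✓ → 35
patient=Sven: ✗
patient=Diego: ✓ → 55
patient=Hiro: ✓ → 68
patient=Quinn: ✓ → 92
patient=Zane: ✗
patient=Ines: ✗
patient=Uma: ✗
patient=Vik: ✓ → 65
patient=Eve: ✗
patient=Rosa: ✗
systolic_sum = 69 + 35 + 55 + 68 + 92 + 65 = 384
—
[triage_sum2: triage >= 1 AND ward IN ('SURG', 'GEN')]
patient=Carmen: ✗
patient=Yara: ✗
patient=Xiu: ✗
patient=Kai: ✓ → 35
patient=Sven: ✓ → 72
patient=Diego: ✗
patient=Hiro: ✓ → 68
patient=Quinn: ✓ → 92
patient=Zane: ✗
patient=Ines: ✗
patient=Uma: ✗
patient=Vik: ✗
patient=Eve: ✗
patient=Rosa: ✗
triage_sum2 = 35 + 72 + 68 + 92 = 267

triage_sum=321, systolic_sum=384, triage_sum2=267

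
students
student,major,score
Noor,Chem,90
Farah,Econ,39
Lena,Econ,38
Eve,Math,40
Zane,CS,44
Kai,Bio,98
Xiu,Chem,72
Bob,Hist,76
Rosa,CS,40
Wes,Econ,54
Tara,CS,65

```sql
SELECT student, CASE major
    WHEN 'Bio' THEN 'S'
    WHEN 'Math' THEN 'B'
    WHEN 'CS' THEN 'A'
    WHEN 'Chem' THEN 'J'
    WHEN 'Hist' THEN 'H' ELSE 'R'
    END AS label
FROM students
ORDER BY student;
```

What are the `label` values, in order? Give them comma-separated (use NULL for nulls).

H, B, R, S, R, J, A, A, R, J, A

student=Bob: major='Hist' → H
student=Eve: major='Math' → B
student=Farah: ELSE → R
student=Kai: major='Bio' → S
student=Lena: ELSE → R
student=Noor: major='Chem' → J
student=Rosa: major='CS' → A
student=Tara: major='CS' → A
student=Wes: ELSE → R
student=Xiu: major='Chem' → J
student=Zane: major='CS' → A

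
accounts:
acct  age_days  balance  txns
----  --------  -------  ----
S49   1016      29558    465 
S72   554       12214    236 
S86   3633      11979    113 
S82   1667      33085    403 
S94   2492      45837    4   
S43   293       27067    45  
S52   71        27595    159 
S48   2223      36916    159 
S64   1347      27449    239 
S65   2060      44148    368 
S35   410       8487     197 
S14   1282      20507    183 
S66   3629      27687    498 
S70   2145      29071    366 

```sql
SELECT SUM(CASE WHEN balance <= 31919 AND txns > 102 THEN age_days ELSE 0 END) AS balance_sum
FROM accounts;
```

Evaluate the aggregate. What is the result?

14087

acct=S49: ✓ → 1016
acct=S72: ✓ → 554
acct=S86: ✓ → 3633
acct=S82: ✗
acct=S94: ✗
acct=S43: ✗
acct=S52: ✓ → 71
acct=S48: ✗
acct=S64: ✓ → 1347
acct=S65: ✗
acct=S35: ✓ → 410
acct=S14: ✓ → 1282
acct=S66: ✓ → 3629
acct=S70: ✓ → 2145
balance_sum = 1016 + 554 + 3633 + 71 + 1347 + 410 + 1282 + 3629 + 2145 = 14087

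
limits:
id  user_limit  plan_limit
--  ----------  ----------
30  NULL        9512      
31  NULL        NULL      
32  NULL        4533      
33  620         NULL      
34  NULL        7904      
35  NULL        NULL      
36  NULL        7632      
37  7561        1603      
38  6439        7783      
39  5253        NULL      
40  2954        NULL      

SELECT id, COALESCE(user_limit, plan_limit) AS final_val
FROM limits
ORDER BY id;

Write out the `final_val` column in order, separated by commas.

9512, NULL, 4533, 620, 7904, NULL, 7632, 7561, 6439, 5253, 2954

id=30: user_limit=NULL, plan_limit=9512 → 9512
id=31: user_limit=NULL, plan_limit=NULL (all NULL) → NULL
id=32: user_limit=NULL, plan_limit=4533 → 4533
id=33: user_limit=620 → 620
id=34: user_limit=NULL, plan_limit=7904 → 7904
id=35: user_limit=NULL, plan_limit=NULL (all NULL) → NULL
id=36: user_limit=NULL, plan_limit=7632 → 7632
id=37: user_limit=7561 → 7561
id=38: user_limit=6439 → 6439
id=39: user_limit=5253 → 5253
id=40: user_limit=2954 → 2954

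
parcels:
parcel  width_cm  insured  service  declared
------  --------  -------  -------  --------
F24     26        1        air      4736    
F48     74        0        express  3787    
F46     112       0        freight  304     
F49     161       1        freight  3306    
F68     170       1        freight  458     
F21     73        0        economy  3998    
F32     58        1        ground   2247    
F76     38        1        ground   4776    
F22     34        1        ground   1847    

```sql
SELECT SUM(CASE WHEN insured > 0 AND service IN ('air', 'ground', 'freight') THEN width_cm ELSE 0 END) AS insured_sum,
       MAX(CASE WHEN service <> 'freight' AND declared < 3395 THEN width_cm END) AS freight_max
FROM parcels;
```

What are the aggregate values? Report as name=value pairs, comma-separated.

insured_sum=487, freight_max=58

[insured_sum: insured > 0 AND service IN ('air', 'ground', 'freight')]
parcel=F24: ✓ → 26
parcel=F48: ✗
parcel=F46: ✗
parcel=F49: ✓ → 161
parcel=F68: ✓ → 170
parcel=F21: ✗
parcel=F32: ✓ → 58
parcel=F76: ✓ → 38
parcel=F22: ✓ → 34
insured_sum = 26 + 161 + 170 + 58 + 38 + 34 = 487
—
[freight_max: service <> 'freight' AND declared < 3395]
parcel=F24: ✗
parcel=F48: ✗
parcel=F46: ✗
parcel=F49: ✗
parcel=F68: ✗
parcel=F21: ✗
parcel=F32: ✓ → 58
parcel=F76: ✗
parcel=F22: ✓ → 34
freight_max = MAX(58, 34) = 58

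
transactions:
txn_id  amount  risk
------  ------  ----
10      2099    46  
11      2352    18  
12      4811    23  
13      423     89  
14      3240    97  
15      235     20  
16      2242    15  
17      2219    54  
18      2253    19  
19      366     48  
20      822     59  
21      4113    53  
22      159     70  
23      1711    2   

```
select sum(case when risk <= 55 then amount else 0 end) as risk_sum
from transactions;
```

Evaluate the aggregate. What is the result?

txn_id=10: ✓ → 2099
txn_id=11: ✓ → 2352
txn_id=12: ✓ → 4811
txn_id=13: ✗
txn_id=14: ✗
txn_id=15: ✓ → 235
txn_id=16: ✓ → 2242
txn_id=17: ✓ → 2219
txn_id=18: ✓ → 2253
txn_id=19: ✓ → 366
txn_id=20: ✗
txn_id=21: ✓ → 4113
txn_id=22: ✗
txn_id=23: ✓ → 1711
risk_sum = 2099 + 2352 + 4811 + 235 + 2242 + 2219 + 2253 + 366 + 4113 + 1711 = 22401

22401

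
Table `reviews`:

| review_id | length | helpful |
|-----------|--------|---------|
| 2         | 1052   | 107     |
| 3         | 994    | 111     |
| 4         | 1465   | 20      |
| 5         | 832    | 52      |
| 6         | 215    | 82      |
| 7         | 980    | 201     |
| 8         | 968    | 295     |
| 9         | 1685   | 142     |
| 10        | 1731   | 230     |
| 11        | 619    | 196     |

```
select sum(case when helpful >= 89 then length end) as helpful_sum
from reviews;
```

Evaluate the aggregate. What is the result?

review_id=2: ✓ → 1052
review_id=3: ✓ → 994
review_id=4: ✗
review_id=5: ✗
review_id=6: ✗
review_id=7: ✓ → 980
review_id=8: ✓ → 968
review_id=9: ✓ → 1685
review_id=10: ✓ → 1731
review_id=11: ✓ → 619
helpful_sum = 1052 + 994 + 980 + 968 + 1685 + 1731 + 619 = 8029

8029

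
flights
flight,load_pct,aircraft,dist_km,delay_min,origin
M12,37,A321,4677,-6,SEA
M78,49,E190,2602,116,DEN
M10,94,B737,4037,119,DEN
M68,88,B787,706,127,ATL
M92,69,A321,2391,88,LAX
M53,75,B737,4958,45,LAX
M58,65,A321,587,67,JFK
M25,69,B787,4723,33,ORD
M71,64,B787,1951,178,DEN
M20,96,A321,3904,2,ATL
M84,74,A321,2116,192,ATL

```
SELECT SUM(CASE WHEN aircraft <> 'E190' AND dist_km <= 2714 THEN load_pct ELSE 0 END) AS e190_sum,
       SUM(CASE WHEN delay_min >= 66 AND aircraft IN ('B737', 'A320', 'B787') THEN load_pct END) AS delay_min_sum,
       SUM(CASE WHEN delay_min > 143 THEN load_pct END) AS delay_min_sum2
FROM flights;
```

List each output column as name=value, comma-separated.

[e190_sum: aircraft <> 'E190' AND dist_km <= 2714]
flight=M12: ✗
flight=M78: ✗
flight=M10: ✗
flight=M68: ✓ → 88
flight=M92: ✓ → 69
flight=M53: ✗
flight=M58: ✓ → 65
flight=M25: ✗
flight=M71: ✓ → 64
flight=M20: ✗
flight=M84: ✓ → 74
e190_sum = 88 + 69 + 65 + 64 + 74 = 360
—
[delay_min_sum: delay_min >= 66 AND aircraft IN ('B737', 'A320', 'B787')]
flight=M12: ✗
flight=M78: ✗
flight=M10: ✓ → 94
flight=M68: ✓ → 88
flight=M92: ✗
flight=M53: ✗
flight=M58: ✗
flight=M25: ✗
flight=M71: ✓ → 64
flight=M20: ✗
flight=M84: ✗
delay_min_sum = 94 + 88 + 64 = 246
—
[delay_min_sum2: delay_min > 143]
flight=M12: ✗
flight=M78: ✗
flight=M10: ✗
flight=M68: ✗
flight=M92: ✗
flight=M53: ✗
flight=M58: ✗
flight=M25: ✗
flight=M71: ✓ → 64
flight=M20: ✗
flight=M84: ✓ → 74
delay_min_sum2 = 64 + 74 = 138

e190_sum=360, delay_min_sum=246, delay_min_sum2=138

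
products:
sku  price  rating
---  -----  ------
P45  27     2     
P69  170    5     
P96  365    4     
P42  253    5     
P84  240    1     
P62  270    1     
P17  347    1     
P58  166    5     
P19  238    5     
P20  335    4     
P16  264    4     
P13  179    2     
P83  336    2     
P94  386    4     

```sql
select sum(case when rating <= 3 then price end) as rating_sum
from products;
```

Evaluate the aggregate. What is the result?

1399

sku=P45: ✓ → 27
sku=P69: ✗
sku=P96: ✗
sku=P42: ✗
sku=P84: ✓ → 240
sku=P62: ✓ → 270
sku=P17: ✓ → 347
sku=P58: ✗
sku=P19: ✗
sku=P20: ✗
sku=P16: ✗
sku=P13: ✓ → 179
sku=P83: ✓ → 336
sku=P94: ✗
rating_sum = 27 + 240 + 270 + 347 + 179 + 336 = 1399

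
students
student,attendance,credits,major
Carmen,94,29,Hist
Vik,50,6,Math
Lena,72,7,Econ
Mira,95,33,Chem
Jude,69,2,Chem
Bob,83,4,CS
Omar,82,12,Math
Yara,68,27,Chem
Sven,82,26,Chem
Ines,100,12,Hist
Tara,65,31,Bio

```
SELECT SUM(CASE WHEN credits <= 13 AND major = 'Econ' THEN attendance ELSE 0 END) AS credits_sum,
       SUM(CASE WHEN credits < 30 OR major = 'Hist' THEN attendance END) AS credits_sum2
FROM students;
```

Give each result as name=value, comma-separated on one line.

[credits_sum: credits <= 13 AND major = 'Econ']
student=Carmen: ✗
student=Vik: ✗
student=Lena: ✓ → 72
student=Mira: ✗
student=Jude: ✗
student=Bob: ✗
student=Omar: ✗
student=Yara: ✗
student=Sven: ✗
student=Ines: ✗
student=Tara: ✗
credits_sum = 72
—
[credits_sum2: credits < 30 OR major = 'Hist']
student=Carmen: ✓ → 94
student=Vik: ✓ → 50
student=Lena: ✓ → 72
student=Mira: ✗
student=Jude: ✓ → 69
student=Bob: ✓ → 83
student=Omar: ✓ → 82
student=Yara: ✓ → 68
student=Sven: ✓ → 82
student=Ines: ✓ → 100
student=Tara: ✗
credits_sum2 = 94 + 50 + 72 + 69 + 83 + 82 + 68 + 82 + 100 = 700

credits_sum=72, credits_sum2=700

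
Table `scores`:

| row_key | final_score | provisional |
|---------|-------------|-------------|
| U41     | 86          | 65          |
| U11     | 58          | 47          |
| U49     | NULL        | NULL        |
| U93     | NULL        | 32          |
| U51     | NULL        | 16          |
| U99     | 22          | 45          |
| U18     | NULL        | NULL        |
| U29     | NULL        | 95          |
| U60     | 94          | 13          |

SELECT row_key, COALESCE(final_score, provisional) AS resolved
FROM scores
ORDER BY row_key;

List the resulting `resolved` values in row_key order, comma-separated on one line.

row_key=U11: final_score=58 → 58
row_key=U18: final_score=NULL, provisional=NULL (all NULL) → NULL
row_key=U29: final_score=NULL, provisional=95 → 95
row_key=U41: final_score=86 → 86
row_key=U49: final_score=NULL, provisional=NULL (all NULL) → NULL
row_key=U51: final_score=NULL, provisional=16 → 16
row_key=U60: final_score=94 → 94
row_key=U93: final_score=NULL, provisional=32 → 32
row_key=U99: final_score=22 → 22

58, NULL, 95, 86, NULL, 16, 94, 32, 22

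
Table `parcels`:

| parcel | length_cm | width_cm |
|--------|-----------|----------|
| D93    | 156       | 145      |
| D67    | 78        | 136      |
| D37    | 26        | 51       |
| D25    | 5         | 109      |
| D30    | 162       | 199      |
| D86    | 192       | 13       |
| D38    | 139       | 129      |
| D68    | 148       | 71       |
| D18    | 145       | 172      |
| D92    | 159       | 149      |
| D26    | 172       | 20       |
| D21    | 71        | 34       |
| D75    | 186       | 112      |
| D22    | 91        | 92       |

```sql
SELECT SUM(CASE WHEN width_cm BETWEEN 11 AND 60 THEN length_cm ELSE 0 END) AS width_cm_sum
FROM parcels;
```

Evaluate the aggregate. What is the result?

461

parcel=D93: ✗
parcel=D67: ✗
parcel=D37: ✓ → 26
parcel=D25: ✗
parcel=D30: ✗
parcel=D86: ✓ → 192
parcel=D38: ✗
parcel=D68: ✗
parcel=D18: ✗
parcel=D92: ✗
parcel=D26: ✓ → 172
parcel=D21: ✓ → 71
parcel=D75: ✗
parcel=D22: ✗
width_cm_sum = 26 + 192 + 172 + 71 = 461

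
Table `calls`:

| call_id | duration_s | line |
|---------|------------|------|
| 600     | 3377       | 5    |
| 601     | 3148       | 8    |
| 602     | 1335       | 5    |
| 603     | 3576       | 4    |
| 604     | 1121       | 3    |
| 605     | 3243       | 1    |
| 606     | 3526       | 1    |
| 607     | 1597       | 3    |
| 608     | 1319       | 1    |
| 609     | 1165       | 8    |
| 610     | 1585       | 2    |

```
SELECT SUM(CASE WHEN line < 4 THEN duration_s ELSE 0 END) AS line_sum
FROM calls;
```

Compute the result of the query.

call_id=600: ✗
call_id=601: ✗
call_id=602: ✗
call_id=603: ✗
call_id=604: ✓ → 1121
call_id=605: ✓ → 3243
call_id=606: ✓ → 3526
call_id=607: ✓ → 1597
call_id=608: ✓ → 1319
call_id=609: ✗
call_id=610: ✓ → 1585
line_sum = 1121 + 3243 + 3526 + 1597 + 1319 + 1585 = 12391

12391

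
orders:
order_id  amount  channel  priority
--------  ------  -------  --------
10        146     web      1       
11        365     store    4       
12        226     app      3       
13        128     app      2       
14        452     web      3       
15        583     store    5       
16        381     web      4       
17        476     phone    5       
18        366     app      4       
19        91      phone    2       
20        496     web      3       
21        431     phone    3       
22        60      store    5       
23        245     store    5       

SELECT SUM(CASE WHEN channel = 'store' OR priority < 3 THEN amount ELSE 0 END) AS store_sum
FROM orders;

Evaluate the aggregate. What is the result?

order_id=10: ✓ → 146
order_id=11: ✓ → 365
order_id=12: ✗
order_id=13: ✓ → 128
order_id=14: ✗
order_id=15: ✓ → 583
order_id=16: ✗
order_id=17: ✗
order_id=18: ✗
order_id=19: ✓ → 91
order_id=20: ✗
order_id=21: ✗
order_id=22: ✓ → 60
order_id=23: ✓ → 245
store_sum = 146 + 365 + 128 + 583 + 91 + 60 + 245 = 1618

1618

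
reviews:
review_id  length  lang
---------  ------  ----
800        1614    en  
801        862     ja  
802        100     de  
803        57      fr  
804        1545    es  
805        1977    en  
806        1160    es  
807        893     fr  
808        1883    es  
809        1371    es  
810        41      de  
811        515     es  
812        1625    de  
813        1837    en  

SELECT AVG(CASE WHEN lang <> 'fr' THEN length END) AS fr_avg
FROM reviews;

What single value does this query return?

review_id=800: ✓ → 1614
review_id=801: ✓ → 862
review_id=802: ✓ → 100
review_id=803: ✗
review_id=804: ✓ → 1545
review_id=805: ✓ → 1977
review_id=806: ✓ → 1160
review_id=807: ✗
review_id=808: ✓ → 1883
review_id=809: ✓ → 1371
review_id=810: ✓ → 41
review_id=811: ✓ → 515
review_id=812: ✓ → 1625
review_id=813: ✓ → 1837
fr_avg = (1614 + 862 + 100 + 1545 + 1977 + 1160 + 1883 + 1371 + 41 + 515 + 1625 + 1837) / 12 = 1210.8333333333

1210.8333333333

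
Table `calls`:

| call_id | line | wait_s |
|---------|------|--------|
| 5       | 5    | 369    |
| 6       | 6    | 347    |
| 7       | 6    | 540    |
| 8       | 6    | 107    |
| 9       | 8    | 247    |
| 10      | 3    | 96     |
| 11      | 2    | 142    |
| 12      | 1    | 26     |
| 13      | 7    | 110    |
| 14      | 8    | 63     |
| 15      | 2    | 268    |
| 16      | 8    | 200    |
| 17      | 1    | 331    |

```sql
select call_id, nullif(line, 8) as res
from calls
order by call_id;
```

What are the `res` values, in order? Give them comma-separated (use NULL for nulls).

5, 6, 6, 6, NULL, 3, 2, 1, 7, NULL, 2, NULL, 1

call_id=5: line=5 vs 8: differ → 5
call_id=6: line=6 vs 8: differ → 6
call_id=7: line=6 vs 8: differ → 6
call_id=8: line=6 vs 8: differ → 6
call_id=9: line=8 vs 8: equal → NULL
call_id=10: line=3 vs 8: differ → 3
call_id=11: line=2 vs 8: differ → 2
call_id=12: line=1 vs 8: differ → 1
call_id=13: line=7 vs 8: differ → 7
call_id=14: line=8 vs 8: equal → NULL
call_id=15: line=2 vs 8: differ → 2
call_id=16: line=8 vs 8: equal → NULL
call_id=17: line=1 vs 8: differ → 1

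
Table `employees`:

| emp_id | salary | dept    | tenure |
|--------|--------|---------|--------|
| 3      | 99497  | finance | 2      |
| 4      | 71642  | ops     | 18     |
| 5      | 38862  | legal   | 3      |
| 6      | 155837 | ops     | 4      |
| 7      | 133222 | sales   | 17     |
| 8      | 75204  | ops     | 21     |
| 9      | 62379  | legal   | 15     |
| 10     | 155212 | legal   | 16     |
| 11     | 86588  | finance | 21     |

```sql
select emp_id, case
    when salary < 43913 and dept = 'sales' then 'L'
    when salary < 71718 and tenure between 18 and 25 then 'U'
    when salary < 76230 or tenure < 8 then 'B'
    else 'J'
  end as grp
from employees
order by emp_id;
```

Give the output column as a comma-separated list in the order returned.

B, U, B, B, J, B, B, J, J

emp_id=3: salary < 76230 or tenure < 8 → B
emp_id=4: salary < 71718 and tenure between 18 and 25 → U
emp_id=5: salary < 76230 or tenure < 8 → B
emp_id=6: salary < 76230 or tenure < 8 → B
emp_id=7: ELSE → J
emp_id=8: salary < 76230 or tenure < 8 → B
emp_id=9: salary < 76230 or tenure < 8 → B
emp_id=10: ELSE → J
emp_id=11: ELSE → J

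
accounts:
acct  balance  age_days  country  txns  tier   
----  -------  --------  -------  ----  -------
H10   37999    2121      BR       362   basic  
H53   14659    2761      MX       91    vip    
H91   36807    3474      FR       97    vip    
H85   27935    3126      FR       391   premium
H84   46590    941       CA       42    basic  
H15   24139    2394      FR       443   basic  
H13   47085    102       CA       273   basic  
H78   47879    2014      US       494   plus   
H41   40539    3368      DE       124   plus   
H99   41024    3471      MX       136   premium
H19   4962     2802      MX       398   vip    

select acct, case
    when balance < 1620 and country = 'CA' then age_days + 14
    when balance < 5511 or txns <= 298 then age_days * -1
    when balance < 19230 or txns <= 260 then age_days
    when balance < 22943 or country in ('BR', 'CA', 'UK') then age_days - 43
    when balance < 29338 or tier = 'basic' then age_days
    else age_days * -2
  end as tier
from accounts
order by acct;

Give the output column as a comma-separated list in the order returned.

2078, -102, 2394, -2802, -3368, -2761, -4028, -941, 3126, -3474, -3471

acct=H10: balance < 22943 or country in ('BR', 'CA', 'UK') → 2078
acct=H13: balance < 5511 or txns <= 298 → -102
acct=H15: balance < 29338 or tier = 'basic' → 2394
acct=H19: balance < 5511 or txns <= 298 → -2802
acct=H41: balance < 5511 or txns <= 298 → -3368
acct=H53: balance < 5511 or txns <= 298 → -2761
acct=H78: ELSE → -4028
acct=H84: balance < 5511 or txns <= 298 → -941
acct=H85: balance < 29338 or tier = 'basic' → 3126
acct=H91: balance < 5511 or txns <= 298 → -3474
acct=H99: balance < 5511 or txns <= 298 → -3471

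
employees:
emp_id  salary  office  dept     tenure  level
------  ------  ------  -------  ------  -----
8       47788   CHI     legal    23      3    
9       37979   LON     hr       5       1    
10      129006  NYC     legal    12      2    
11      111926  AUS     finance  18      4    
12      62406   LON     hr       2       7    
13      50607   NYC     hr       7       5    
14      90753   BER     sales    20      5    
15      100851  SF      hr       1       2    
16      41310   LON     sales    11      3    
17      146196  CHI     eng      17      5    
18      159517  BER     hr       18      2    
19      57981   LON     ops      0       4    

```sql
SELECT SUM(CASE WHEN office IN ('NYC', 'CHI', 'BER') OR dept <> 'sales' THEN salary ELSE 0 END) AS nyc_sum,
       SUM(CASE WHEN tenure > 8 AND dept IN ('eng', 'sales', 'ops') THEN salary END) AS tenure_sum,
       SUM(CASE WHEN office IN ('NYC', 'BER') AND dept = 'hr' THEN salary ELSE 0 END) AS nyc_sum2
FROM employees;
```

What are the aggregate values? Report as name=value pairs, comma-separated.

[nyc_sum: office IN ('NYC', 'CHI', 'BER') OR dept <> 'sales']
emp_id=8: ✓ → 47788
emp_id=9: ✓ → 37979
emp_id=10: ✓ → 129006
emp_id=11: ✓ → 111926
emp_id=12: ✓ → 62406
emp_id=13: ✓ → 50607
emp_id=14: ✓ → 90753
emp_id=15: ✓ → 100851
emp_id=16: ✗
emp_id=17: ✓ → 146196
emp_id=18: ✓ → 159517
emp_id=19: ✓ → 57981
nyc_sum = 47788 + 37979 + 129006 + 111926 + 62406 + 50607 + 90753 + 100851 + 146196 + 159517 + 57981 = 995010
—
[tenure_sum: tenure > 8 AND dept IN ('eng', 'sales', 'ops')]
emp_id=8: ✗
emp_id=9: ✗
emp_id=10: ✗
emp_id=11: ✗
emp_id=12: ✗
emp_id=13: ✗
emp_id=14: ✓ → 90753
emp_id=15: ✗
emp_id=16: ✓ → 41310
emp_id=17: ✓ → 146196
emp_id=18: ✗
emp_id=19: ✗
tenure_sum = 90753 + 41310 + 146196 = 278259
—
[nyc_sum2: office IN ('NYC', 'BER') AND dept = 'hr']
emp_id=8: ✗
emp_id=9: ✗
emp_id=10: ✗
emp_id=11: ✗
emp_id=12: ✗
emp_id=13: ✓ → 50607
emp_id=14: ✗
emp_id=15: ✗
emp_id=16: ✗
emp_id=17: ✗
emp_id=18: ✓ → 159517
emp_id=19: ✗
nyc_sum2 = 50607 + 159517 = 210124

nyc_sum=995010, tenure_sum=278259, nyc_sum2=210124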